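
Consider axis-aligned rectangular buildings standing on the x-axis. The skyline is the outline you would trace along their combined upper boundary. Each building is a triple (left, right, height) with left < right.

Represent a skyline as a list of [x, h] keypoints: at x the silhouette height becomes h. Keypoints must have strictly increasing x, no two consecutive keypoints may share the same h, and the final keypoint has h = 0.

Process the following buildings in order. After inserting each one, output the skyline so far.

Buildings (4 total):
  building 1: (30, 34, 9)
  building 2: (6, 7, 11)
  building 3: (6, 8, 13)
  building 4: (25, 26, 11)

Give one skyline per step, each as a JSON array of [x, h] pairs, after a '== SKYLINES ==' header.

== SKYLINES ==
[[30,9],[34,0]]
[[6,11],[7,0],[30,9],[34,0]]
[[6,13],[8,0],[30,9],[34,0]]
[[6,13],[8,0],[25,11],[26,0],[30,9],[34,0]]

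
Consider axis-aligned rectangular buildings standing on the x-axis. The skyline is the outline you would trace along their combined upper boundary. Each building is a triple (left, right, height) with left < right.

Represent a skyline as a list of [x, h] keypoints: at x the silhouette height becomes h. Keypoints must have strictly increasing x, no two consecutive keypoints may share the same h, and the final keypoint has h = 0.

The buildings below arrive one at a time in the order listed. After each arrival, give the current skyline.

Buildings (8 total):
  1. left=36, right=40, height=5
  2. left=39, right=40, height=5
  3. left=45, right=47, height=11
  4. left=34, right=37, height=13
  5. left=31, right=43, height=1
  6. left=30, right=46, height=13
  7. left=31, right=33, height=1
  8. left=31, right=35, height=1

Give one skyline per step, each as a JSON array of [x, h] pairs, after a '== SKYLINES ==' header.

== SKYLINES ==
[[36,5],[40,0]]
[[36,5],[40,0]]
[[36,5],[40,0],[45,11],[47,0]]
[[34,13],[37,5],[40,0],[45,11],[47,0]]
[[31,1],[34,13],[37,5],[40,1],[43,0],[45,11],[47,0]]
[[30,13],[46,11],[47,0]]
[[30,13],[46,11],[47,0]]
[[30,13],[46,11],[47,0]]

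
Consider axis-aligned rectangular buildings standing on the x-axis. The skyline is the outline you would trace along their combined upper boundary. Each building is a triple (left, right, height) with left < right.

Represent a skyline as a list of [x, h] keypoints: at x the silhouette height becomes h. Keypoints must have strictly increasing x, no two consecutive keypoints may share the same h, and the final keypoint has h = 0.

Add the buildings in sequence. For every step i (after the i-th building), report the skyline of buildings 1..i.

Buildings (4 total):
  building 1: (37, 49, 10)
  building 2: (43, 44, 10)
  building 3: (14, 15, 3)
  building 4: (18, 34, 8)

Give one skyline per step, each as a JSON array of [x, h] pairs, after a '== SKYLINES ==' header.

== SKYLINES ==
[[37,10],[49,0]]
[[37,10],[49,0]]
[[14,3],[15,0],[37,10],[49,0]]
[[14,3],[15,0],[18,8],[34,0],[37,10],[49,0]]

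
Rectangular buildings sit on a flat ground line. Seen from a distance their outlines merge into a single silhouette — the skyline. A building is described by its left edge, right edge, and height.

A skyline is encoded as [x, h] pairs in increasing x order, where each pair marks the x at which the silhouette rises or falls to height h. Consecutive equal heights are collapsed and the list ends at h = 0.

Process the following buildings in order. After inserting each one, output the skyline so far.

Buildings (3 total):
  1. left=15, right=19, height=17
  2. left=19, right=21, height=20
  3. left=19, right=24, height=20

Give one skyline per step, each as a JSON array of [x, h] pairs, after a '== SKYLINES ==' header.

== SKYLINES ==
[[15,17],[19,0]]
[[15,17],[19,20],[21,0]]
[[15,17],[19,20],[24,0]]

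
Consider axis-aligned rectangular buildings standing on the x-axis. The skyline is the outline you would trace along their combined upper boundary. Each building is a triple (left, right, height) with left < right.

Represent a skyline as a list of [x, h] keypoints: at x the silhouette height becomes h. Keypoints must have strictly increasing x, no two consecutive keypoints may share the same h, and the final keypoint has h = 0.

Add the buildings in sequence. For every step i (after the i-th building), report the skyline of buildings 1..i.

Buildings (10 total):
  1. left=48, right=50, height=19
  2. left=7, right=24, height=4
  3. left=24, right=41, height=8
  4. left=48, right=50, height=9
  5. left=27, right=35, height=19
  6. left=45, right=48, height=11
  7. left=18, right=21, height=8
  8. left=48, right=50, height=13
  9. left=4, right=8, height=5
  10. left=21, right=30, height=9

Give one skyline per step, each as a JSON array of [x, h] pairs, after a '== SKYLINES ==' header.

== SKYLINES ==
[[48,19],[50,0]]
[[7,4],[24,0],[48,19],[50,0]]
[[7,4],[24,8],[41,0],[48,19],[50,0]]
[[7,4],[24,8],[41,0],[48,19],[50,0]]
[[7,4],[24,8],[27,19],[35,8],[41,0],[48,19],[50,0]]
[[7,4],[24,8],[27,19],[35,8],[41,0],[45,11],[48,19],[50,0]]
[[7,4],[18,8],[21,4],[24,8],[27,19],[35,8],[41,0],[45,11],[48,19],[50,0]]
[[7,4],[18,8],[21,4],[24,8],[27,19],[35,8],[41,0],[45,11],[48,19],[50,0]]
[[4,5],[8,4],[18,8],[21,4],[24,8],[27,19],[35,8],[41,0],[45,11],[48,19],[50,0]]
[[4,5],[8,4],[18,8],[21,9],[27,19],[35,8],[41,0],[45,11],[48,19],[50,0]]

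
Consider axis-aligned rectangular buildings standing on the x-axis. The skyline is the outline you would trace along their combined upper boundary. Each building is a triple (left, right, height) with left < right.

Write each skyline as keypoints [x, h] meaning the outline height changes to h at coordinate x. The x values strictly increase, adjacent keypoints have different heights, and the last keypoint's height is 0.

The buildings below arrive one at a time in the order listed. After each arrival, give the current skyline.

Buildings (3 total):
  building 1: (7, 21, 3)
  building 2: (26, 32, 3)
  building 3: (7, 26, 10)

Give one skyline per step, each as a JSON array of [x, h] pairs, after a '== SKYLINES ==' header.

== SKYLINES ==
[[7,3],[21,0]]
[[7,3],[21,0],[26,3],[32,0]]
[[7,10],[26,3],[32,0]]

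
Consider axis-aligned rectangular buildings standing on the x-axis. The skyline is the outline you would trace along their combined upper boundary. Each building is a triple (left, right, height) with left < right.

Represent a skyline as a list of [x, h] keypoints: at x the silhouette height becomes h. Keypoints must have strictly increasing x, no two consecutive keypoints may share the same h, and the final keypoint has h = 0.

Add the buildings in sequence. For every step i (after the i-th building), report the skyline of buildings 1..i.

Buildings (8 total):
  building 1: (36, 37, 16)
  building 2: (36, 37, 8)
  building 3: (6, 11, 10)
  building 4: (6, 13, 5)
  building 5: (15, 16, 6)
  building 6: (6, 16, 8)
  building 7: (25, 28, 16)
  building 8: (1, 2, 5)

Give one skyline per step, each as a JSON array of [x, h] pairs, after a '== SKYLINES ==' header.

== SKYLINES ==
[[36,16],[37,0]]
[[36,16],[37,0]]
[[6,10],[11,0],[36,16],[37,0]]
[[6,10],[11,5],[13,0],[36,16],[37,0]]
[[6,10],[11,5],[13,0],[15,6],[16,0],[36,16],[37,0]]
[[6,10],[11,8],[16,0],[36,16],[37,0]]
[[6,10],[11,8],[16,0],[25,16],[28,0],[36,16],[37,0]]
[[1,5],[2,0],[6,10],[11,8],[16,0],[25,16],[28,0],[36,16],[37,0]]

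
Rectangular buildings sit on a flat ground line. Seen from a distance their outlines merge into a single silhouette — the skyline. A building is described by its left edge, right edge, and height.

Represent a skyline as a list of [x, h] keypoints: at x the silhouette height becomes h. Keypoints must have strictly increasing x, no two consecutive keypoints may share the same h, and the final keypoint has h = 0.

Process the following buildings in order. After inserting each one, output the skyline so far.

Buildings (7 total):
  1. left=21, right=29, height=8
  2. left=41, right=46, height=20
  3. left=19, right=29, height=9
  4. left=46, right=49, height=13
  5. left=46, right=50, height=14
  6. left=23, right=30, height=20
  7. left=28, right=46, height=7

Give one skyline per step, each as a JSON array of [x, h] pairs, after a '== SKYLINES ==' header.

== SKYLINES ==
[[21,8],[29,0]]
[[21,8],[29,0],[41,20],[46,0]]
[[19,9],[29,0],[41,20],[46,0]]
[[19,9],[29,0],[41,20],[46,13],[49,0]]
[[19,9],[29,0],[41,20],[46,14],[50,0]]
[[19,9],[23,20],[30,0],[41,20],[46,14],[50,0]]
[[19,9],[23,20],[30,7],[41,20],[46,14],[50,0]]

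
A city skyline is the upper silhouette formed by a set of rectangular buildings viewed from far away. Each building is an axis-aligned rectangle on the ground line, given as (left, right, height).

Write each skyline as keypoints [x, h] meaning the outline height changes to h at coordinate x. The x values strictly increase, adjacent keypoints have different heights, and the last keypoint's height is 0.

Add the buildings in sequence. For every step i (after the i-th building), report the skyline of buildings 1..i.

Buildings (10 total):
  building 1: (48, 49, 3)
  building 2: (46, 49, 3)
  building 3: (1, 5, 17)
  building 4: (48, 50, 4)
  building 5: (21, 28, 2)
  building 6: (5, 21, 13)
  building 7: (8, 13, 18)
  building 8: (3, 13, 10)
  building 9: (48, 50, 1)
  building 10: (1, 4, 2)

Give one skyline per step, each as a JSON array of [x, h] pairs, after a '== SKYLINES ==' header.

== SKYLINES ==
[[48,3],[49,0]]
[[46,3],[49,0]]
[[1,17],[5,0],[46,3],[49,0]]
[[1,17],[5,0],[46,3],[48,4],[50,0]]
[[1,17],[5,0],[21,2],[28,0],[46,3],[48,4],[50,0]]
[[1,17],[5,13],[21,2],[28,0],[46,3],[48,4],[50,0]]
[[1,17],[5,13],[8,18],[13,13],[21,2],[28,0],[46,3],[48,4],[50,0]]
[[1,17],[5,13],[8,18],[13,13],[21,2],[28,0],[46,3],[48,4],[50,0]]
[[1,17],[5,13],[8,18],[13,13],[21,2],[28,0],[46,3],[48,4],[50,0]]
[[1,17],[5,13],[8,18],[13,13],[21,2],[28,0],[46,3],[48,4],[50,0]]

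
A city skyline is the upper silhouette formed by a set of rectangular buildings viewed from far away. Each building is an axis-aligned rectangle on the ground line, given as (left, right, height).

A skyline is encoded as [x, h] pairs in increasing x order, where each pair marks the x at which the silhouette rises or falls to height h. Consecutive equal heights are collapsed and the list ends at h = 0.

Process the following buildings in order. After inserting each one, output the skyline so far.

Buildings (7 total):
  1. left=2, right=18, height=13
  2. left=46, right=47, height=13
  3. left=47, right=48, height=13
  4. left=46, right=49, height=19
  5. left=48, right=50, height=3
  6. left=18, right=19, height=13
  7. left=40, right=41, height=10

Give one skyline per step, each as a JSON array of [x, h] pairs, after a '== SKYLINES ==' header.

== SKYLINES ==
[[2,13],[18,0]]
[[2,13],[18,0],[46,13],[47,0]]
[[2,13],[18,0],[46,13],[48,0]]
[[2,13],[18,0],[46,19],[49,0]]
[[2,13],[18,0],[46,19],[49,3],[50,0]]
[[2,13],[19,0],[46,19],[49,3],[50,0]]
[[2,13],[19,0],[40,10],[41,0],[46,19],[49,3],[50,0]]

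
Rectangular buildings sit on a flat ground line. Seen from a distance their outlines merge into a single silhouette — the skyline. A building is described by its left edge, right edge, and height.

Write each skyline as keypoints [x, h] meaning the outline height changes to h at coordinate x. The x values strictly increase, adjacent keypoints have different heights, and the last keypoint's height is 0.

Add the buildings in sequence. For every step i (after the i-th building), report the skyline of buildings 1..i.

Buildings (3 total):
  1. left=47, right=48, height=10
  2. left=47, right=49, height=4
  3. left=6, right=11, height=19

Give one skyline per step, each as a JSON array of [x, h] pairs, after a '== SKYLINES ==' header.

== SKYLINES ==
[[47,10],[48,0]]
[[47,10],[48,4],[49,0]]
[[6,19],[11,0],[47,10],[48,4],[49,0]]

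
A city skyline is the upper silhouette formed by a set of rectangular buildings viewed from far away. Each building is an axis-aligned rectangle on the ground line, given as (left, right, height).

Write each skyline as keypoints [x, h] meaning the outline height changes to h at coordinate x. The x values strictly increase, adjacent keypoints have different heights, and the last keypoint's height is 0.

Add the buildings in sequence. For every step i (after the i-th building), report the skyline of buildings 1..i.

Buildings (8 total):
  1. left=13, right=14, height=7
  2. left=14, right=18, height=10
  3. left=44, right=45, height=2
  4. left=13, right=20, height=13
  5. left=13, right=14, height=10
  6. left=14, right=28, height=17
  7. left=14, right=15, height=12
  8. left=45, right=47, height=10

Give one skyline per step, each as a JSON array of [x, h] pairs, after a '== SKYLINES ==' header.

== SKYLINES ==
[[13,7],[14,0]]
[[13,7],[14,10],[18,0]]
[[13,7],[14,10],[18,0],[44,2],[45,0]]
[[13,13],[20,0],[44,2],[45,0]]
[[13,13],[20,0],[44,2],[45,0]]
[[13,13],[14,17],[28,0],[44,2],[45,0]]
[[13,13],[14,17],[28,0],[44,2],[45,0]]
[[13,13],[14,17],[28,0],[44,2],[45,10],[47,0]]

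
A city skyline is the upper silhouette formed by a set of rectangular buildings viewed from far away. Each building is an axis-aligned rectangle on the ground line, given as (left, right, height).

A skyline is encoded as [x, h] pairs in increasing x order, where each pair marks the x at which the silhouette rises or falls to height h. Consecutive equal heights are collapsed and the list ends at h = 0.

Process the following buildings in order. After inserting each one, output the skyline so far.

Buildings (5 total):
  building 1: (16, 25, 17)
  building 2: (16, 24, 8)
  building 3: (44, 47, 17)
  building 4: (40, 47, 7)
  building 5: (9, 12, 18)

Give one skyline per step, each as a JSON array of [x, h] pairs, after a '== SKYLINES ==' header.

== SKYLINES ==
[[16,17],[25,0]]
[[16,17],[25,0]]
[[16,17],[25,0],[44,17],[47,0]]
[[16,17],[25,0],[40,7],[44,17],[47,0]]
[[9,18],[12,0],[16,17],[25,0],[40,7],[44,17],[47,0]]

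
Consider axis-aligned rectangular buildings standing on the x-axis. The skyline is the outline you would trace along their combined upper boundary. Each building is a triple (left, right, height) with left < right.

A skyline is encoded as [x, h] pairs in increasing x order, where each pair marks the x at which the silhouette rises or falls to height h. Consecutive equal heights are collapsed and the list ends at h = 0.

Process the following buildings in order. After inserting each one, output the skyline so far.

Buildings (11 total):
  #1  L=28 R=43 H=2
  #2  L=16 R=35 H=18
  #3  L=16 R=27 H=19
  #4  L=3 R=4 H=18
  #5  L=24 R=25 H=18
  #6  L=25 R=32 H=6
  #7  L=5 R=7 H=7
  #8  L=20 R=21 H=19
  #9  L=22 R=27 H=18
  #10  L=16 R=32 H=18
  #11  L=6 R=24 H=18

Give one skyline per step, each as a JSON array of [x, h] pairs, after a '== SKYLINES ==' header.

== SKYLINES ==
[[28,2],[43,0]]
[[16,18],[35,2],[43,0]]
[[16,19],[27,18],[35,2],[43,0]]
[[3,18],[4,0],[16,19],[27,18],[35,2],[43,0]]
[[3,18],[4,0],[16,19],[27,18],[35,2],[43,0]]
[[3,18],[4,0],[16,19],[27,18],[35,2],[43,0]]
[[3,18],[4,0],[5,7],[7,0],[16,19],[27,18],[35,2],[43,0]]
[[3,18],[4,0],[5,7],[7,0],[16,19],[27,18],[35,2],[43,0]]
[[3,18],[4,0],[5,7],[7,0],[16,19],[27,18],[35,2],[43,0]]
[[3,18],[4,0],[5,7],[7,0],[16,19],[27,18],[35,2],[43,0]]
[[3,18],[4,0],[5,7],[6,18],[16,19],[27,18],[35,2],[43,0]]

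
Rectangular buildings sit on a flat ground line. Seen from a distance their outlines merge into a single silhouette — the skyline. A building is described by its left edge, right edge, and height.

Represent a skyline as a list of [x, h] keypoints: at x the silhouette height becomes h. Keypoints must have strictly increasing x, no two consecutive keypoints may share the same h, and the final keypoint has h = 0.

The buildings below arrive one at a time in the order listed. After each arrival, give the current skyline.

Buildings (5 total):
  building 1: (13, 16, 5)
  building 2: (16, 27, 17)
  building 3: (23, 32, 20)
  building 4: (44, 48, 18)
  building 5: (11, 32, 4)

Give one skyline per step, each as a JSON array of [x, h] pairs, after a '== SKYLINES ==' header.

== SKYLINES ==
[[13,5],[16,0]]
[[13,5],[16,17],[27,0]]
[[13,5],[16,17],[23,20],[32,0]]
[[13,5],[16,17],[23,20],[32,0],[44,18],[48,0]]
[[11,4],[13,5],[16,17],[23,20],[32,0],[44,18],[48,0]]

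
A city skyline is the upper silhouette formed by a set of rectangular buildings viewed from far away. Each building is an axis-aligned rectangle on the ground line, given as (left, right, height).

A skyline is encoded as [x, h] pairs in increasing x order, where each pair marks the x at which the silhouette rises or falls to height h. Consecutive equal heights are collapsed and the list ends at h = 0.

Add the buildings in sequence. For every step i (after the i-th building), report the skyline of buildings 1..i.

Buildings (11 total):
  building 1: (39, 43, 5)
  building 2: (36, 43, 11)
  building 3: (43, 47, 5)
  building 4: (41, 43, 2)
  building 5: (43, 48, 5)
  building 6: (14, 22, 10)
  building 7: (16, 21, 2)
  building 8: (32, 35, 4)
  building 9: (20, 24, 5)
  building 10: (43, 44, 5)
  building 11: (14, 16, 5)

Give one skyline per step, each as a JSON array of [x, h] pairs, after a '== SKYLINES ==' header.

== SKYLINES ==
[[39,5],[43,0]]
[[36,11],[43,0]]
[[36,11],[43,5],[47,0]]
[[36,11],[43,5],[47,0]]
[[36,11],[43,5],[48,0]]
[[14,10],[22,0],[36,11],[43,5],[48,0]]
[[14,10],[22,0],[36,11],[43,5],[48,0]]
[[14,10],[22,0],[32,4],[35,0],[36,11],[43,5],[48,0]]
[[14,10],[22,5],[24,0],[32,4],[35,0],[36,11],[43,5],[48,0]]
[[14,10],[22,5],[24,0],[32,4],[35,0],[36,11],[43,5],[48,0]]
[[14,10],[22,5],[24,0],[32,4],[35,0],[36,11],[43,5],[48,0]]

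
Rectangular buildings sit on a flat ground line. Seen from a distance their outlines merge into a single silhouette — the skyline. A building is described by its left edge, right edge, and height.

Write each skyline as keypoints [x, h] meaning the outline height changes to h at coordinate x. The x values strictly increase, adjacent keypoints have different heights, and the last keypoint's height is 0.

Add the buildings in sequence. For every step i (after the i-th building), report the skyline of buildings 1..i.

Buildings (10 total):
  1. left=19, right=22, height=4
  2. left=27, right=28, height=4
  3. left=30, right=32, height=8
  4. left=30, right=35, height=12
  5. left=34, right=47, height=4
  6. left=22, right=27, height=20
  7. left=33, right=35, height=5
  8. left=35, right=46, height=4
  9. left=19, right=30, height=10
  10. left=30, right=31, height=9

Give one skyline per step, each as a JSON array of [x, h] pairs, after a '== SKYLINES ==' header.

== SKYLINES ==
[[19,4],[22,0]]
[[19,4],[22,0],[27,4],[28,0]]
[[19,4],[22,0],[27,4],[28,0],[30,8],[32,0]]
[[19,4],[22,0],[27,4],[28,0],[30,12],[35,0]]
[[19,4],[22,0],[27,4],[28,0],[30,12],[35,4],[47,0]]
[[19,4],[22,20],[27,4],[28,0],[30,12],[35,4],[47,0]]
[[19,4],[22,20],[27,4],[28,0],[30,12],[35,4],[47,0]]
[[19,4],[22,20],[27,4],[28,0],[30,12],[35,4],[47,0]]
[[19,10],[22,20],[27,10],[30,12],[35,4],[47,0]]
[[19,10],[22,20],[27,10],[30,12],[35,4],[47,0]]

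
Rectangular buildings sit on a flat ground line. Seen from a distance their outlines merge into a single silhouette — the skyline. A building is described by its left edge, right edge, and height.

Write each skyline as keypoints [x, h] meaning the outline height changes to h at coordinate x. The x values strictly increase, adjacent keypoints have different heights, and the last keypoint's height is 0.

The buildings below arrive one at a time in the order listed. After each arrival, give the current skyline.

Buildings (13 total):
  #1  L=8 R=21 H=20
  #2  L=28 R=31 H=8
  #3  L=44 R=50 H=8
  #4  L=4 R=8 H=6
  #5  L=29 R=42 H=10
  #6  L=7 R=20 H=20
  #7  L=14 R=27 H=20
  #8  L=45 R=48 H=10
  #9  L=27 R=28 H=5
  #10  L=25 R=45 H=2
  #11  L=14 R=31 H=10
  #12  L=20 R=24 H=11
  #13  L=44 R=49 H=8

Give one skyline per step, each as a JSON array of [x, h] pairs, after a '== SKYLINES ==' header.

== SKYLINES ==
[[8,20],[21,0]]
[[8,20],[21,0],[28,8],[31,0]]
[[8,20],[21,0],[28,8],[31,0],[44,8],[50,0]]
[[4,6],[8,20],[21,0],[28,8],[31,0],[44,8],[50,0]]
[[4,6],[8,20],[21,0],[28,8],[29,10],[42,0],[44,8],[50,0]]
[[4,6],[7,20],[21,0],[28,8],[29,10],[42,0],[44,8],[50,0]]
[[4,6],[7,20],[27,0],[28,8],[29,10],[42,0],[44,8],[50,0]]
[[4,6],[7,20],[27,0],[28,8],[29,10],[42,0],[44,8],[45,10],[48,8],[50,0]]
[[4,6],[7,20],[27,5],[28,8],[29,10],[42,0],[44,8],[45,10],[48,8],[50,0]]
[[4,6],[7,20],[27,5],[28,8],[29,10],[42,2],[44,8],[45,10],[48,8],[50,0]]
[[4,6],[7,20],[27,10],[42,2],[44,8],[45,10],[48,8],[50,0]]
[[4,6],[7,20],[27,10],[42,2],[44,8],[45,10],[48,8],[50,0]]
[[4,6],[7,20],[27,10],[42,2],[44,8],[45,10],[48,8],[50,0]]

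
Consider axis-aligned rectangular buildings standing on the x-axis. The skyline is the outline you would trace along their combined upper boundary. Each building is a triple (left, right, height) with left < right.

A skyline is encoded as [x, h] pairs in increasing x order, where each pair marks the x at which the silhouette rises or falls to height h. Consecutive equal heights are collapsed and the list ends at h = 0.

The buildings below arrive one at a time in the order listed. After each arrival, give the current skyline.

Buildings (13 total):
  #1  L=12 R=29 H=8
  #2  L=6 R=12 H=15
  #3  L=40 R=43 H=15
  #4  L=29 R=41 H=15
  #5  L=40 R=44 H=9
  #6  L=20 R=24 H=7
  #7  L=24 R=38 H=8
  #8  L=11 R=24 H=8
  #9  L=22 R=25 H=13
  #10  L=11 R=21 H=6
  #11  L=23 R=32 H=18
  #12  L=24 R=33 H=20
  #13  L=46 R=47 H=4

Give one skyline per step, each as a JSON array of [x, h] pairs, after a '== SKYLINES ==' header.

== SKYLINES ==
[[12,8],[29,0]]
[[6,15],[12,8],[29,0]]
[[6,15],[12,8],[29,0],[40,15],[43,0]]
[[6,15],[12,8],[29,15],[43,0]]
[[6,15],[12,8],[29,15],[43,9],[44,0]]
[[6,15],[12,8],[29,15],[43,9],[44,0]]
[[6,15],[12,8],[29,15],[43,9],[44,0]]
[[6,15],[12,8],[29,15],[43,9],[44,0]]
[[6,15],[12,8],[22,13],[25,8],[29,15],[43,9],[44,0]]
[[6,15],[12,8],[22,13],[25,8],[29,15],[43,9],[44,0]]
[[6,15],[12,8],[22,13],[23,18],[32,15],[43,9],[44,0]]
[[6,15],[12,8],[22,13],[23,18],[24,20],[33,15],[43,9],[44,0]]
[[6,15],[12,8],[22,13],[23,18],[24,20],[33,15],[43,9],[44,0],[46,4],[47,0]]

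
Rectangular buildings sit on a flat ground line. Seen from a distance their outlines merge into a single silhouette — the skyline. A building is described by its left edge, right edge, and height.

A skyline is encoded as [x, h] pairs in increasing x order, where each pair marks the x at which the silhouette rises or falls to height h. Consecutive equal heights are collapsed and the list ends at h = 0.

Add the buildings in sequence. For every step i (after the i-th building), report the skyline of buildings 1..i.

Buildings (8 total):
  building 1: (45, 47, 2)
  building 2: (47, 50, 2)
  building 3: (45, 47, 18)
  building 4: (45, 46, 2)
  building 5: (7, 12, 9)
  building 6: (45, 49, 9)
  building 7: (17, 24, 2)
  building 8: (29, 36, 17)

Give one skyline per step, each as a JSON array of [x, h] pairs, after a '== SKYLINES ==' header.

== SKYLINES ==
[[45,2],[47,0]]
[[45,2],[50,0]]
[[45,18],[47,2],[50,0]]
[[45,18],[47,2],[50,0]]
[[7,9],[12,0],[45,18],[47,2],[50,0]]
[[7,9],[12,0],[45,18],[47,9],[49,2],[50,0]]
[[7,9],[12,0],[17,2],[24,0],[45,18],[47,9],[49,2],[50,0]]
[[7,9],[12,0],[17,2],[24,0],[29,17],[36,0],[45,18],[47,9],[49,2],[50,0]]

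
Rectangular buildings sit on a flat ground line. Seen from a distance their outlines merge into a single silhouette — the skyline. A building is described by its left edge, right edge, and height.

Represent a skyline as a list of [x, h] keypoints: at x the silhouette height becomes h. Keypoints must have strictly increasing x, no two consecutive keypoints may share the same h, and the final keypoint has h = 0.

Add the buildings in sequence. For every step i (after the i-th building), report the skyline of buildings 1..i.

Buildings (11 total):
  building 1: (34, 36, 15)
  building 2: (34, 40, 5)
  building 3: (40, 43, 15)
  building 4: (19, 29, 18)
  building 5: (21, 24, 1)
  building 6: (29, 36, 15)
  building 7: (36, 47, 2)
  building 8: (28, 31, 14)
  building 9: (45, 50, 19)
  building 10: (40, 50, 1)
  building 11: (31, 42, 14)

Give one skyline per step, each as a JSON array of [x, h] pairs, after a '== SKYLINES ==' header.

== SKYLINES ==
[[34,15],[36,0]]
[[34,15],[36,5],[40,0]]
[[34,15],[36,5],[40,15],[43,0]]
[[19,18],[29,0],[34,15],[36,5],[40,15],[43,0]]
[[19,18],[29,0],[34,15],[36,5],[40,15],[43,0]]
[[19,18],[29,15],[36,5],[40,15],[43,0]]
[[19,18],[29,15],[36,5],[40,15],[43,2],[47,0]]
[[19,18],[29,15],[36,5],[40,15],[43,2],[47,0]]
[[19,18],[29,15],[36,5],[40,15],[43,2],[45,19],[50,0]]
[[19,18],[29,15],[36,5],[40,15],[43,2],[45,19],[50,0]]
[[19,18],[29,15],[36,14],[40,15],[43,2],[45,19],[50,0]]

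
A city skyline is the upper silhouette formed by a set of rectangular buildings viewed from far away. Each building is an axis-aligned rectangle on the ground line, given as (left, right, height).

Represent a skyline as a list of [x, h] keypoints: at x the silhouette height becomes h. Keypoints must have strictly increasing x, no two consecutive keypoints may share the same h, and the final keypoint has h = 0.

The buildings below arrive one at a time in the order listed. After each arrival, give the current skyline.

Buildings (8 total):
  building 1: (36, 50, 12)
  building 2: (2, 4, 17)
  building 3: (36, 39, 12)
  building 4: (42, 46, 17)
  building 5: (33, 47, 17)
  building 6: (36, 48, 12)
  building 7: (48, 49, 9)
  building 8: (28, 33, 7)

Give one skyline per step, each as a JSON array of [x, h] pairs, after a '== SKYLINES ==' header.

== SKYLINES ==
[[36,12],[50,0]]
[[2,17],[4,0],[36,12],[50,0]]
[[2,17],[4,0],[36,12],[50,0]]
[[2,17],[4,0],[36,12],[42,17],[46,12],[50,0]]
[[2,17],[4,0],[33,17],[47,12],[50,0]]
[[2,17],[4,0],[33,17],[47,12],[50,0]]
[[2,17],[4,0],[33,17],[47,12],[50,0]]
[[2,17],[4,0],[28,7],[33,17],[47,12],[50,0]]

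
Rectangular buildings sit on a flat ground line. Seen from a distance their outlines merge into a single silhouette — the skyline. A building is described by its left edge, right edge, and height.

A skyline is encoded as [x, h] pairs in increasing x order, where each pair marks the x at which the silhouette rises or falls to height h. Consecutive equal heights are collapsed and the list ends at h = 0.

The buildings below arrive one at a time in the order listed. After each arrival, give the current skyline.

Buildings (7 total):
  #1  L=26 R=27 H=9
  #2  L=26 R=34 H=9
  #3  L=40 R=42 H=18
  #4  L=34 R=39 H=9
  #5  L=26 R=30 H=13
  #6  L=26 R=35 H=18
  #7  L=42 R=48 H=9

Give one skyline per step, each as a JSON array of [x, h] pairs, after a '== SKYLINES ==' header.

== SKYLINES ==
[[26,9],[27,0]]
[[26,9],[34,0]]
[[26,9],[34,0],[40,18],[42,0]]
[[26,9],[39,0],[40,18],[42,0]]
[[26,13],[30,9],[39,0],[40,18],[42,0]]
[[26,18],[35,9],[39,0],[40,18],[42,0]]
[[26,18],[35,9],[39,0],[40,18],[42,9],[48,0]]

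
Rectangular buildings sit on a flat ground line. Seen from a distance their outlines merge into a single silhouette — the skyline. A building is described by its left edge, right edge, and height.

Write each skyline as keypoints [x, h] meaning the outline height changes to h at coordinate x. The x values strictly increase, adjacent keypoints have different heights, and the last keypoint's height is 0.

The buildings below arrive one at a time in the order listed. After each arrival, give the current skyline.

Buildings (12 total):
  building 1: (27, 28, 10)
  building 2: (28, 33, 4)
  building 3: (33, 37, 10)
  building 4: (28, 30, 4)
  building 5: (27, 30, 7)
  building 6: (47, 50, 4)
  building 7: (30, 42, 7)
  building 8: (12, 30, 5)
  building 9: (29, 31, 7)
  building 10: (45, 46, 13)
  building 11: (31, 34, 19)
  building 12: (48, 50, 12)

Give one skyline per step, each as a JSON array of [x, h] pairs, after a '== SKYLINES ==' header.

== SKYLINES ==
[[27,10],[28,0]]
[[27,10],[28,4],[33,0]]
[[27,10],[28,4],[33,10],[37,0]]
[[27,10],[28,4],[33,10],[37,0]]
[[27,10],[28,7],[30,4],[33,10],[37,0]]
[[27,10],[28,7],[30,4],[33,10],[37,0],[47,4],[50,0]]
[[27,10],[28,7],[33,10],[37,7],[42,0],[47,4],[50,0]]
[[12,5],[27,10],[28,7],[33,10],[37,7],[42,0],[47,4],[50,0]]
[[12,5],[27,10],[28,7],[33,10],[37,7],[42,0],[47,4],[50,0]]
[[12,5],[27,10],[28,7],[33,10],[37,7],[42,0],[45,13],[46,0],[47,4],[50,0]]
[[12,5],[27,10],[28,7],[31,19],[34,10],[37,7],[42,0],[45,13],[46,0],[47,4],[50,0]]
[[12,5],[27,10],[28,7],[31,19],[34,10],[37,7],[42,0],[45,13],[46,0],[47,4],[48,12],[50,0]]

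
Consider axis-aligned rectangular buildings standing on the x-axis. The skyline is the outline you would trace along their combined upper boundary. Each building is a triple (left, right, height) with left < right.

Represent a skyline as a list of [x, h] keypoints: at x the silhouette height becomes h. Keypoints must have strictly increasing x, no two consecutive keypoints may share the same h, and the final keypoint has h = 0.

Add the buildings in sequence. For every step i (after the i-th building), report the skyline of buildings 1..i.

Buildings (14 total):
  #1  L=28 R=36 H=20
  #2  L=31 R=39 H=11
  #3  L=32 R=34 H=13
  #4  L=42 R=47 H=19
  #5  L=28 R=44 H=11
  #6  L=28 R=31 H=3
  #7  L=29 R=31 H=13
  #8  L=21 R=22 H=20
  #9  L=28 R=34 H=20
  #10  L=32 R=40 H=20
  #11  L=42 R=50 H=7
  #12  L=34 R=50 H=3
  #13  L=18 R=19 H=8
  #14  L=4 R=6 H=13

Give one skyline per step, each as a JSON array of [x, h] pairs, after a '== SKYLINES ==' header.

== SKYLINES ==
[[28,20],[36,0]]
[[28,20],[36,11],[39,0]]
[[28,20],[36,11],[39,0]]
[[28,20],[36,11],[39,0],[42,19],[47,0]]
[[28,20],[36,11],[42,19],[47,0]]
[[28,20],[36,11],[42,19],[47,0]]
[[28,20],[36,11],[42,19],[47,0]]
[[21,20],[22,0],[28,20],[36,11],[42,19],[47,0]]
[[21,20],[22,0],[28,20],[36,11],[42,19],[47,0]]
[[21,20],[22,0],[28,20],[40,11],[42,19],[47,0]]
[[21,20],[22,0],[28,20],[40,11],[42,19],[47,7],[50,0]]
[[21,20],[22,0],[28,20],[40,11],[42,19],[47,7],[50,0]]
[[18,8],[19,0],[21,20],[22,0],[28,20],[40,11],[42,19],[47,7],[50,0]]
[[4,13],[6,0],[18,8],[19,0],[21,20],[22,0],[28,20],[40,11],[42,19],[47,7],[50,0]]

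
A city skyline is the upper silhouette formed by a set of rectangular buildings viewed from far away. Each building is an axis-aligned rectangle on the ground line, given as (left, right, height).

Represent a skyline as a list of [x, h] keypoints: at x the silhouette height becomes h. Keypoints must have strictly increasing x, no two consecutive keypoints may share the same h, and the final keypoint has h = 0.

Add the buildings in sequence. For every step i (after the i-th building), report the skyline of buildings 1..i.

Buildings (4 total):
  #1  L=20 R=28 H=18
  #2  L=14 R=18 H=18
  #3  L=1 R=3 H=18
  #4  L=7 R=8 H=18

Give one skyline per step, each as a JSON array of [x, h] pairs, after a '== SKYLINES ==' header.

== SKYLINES ==
[[20,18],[28,0]]
[[14,18],[18,0],[20,18],[28,0]]
[[1,18],[3,0],[14,18],[18,0],[20,18],[28,0]]
[[1,18],[3,0],[7,18],[8,0],[14,18],[18,0],[20,18],[28,0]]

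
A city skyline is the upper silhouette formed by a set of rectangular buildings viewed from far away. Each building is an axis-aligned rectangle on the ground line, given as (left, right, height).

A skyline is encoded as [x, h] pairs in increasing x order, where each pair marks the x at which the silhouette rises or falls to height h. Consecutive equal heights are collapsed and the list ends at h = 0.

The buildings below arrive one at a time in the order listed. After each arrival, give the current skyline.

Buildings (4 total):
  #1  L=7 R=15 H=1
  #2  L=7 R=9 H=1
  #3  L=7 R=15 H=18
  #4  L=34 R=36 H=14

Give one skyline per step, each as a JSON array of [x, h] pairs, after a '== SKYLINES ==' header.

== SKYLINES ==
[[7,1],[15,0]]
[[7,1],[15,0]]
[[7,18],[15,0]]
[[7,18],[15,0],[34,14],[36,0]]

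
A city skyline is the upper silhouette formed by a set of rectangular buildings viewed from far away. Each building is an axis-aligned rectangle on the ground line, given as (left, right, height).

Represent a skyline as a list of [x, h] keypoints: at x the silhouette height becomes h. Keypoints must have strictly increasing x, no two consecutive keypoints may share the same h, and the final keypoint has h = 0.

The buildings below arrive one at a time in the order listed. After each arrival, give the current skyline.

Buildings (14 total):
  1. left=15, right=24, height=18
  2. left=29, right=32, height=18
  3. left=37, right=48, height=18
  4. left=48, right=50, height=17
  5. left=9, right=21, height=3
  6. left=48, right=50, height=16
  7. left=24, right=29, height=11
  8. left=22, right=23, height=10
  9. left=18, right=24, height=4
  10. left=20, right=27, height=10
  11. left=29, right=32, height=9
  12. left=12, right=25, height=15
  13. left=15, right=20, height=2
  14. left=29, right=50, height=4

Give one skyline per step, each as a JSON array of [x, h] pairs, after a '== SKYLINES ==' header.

== SKYLINES ==
[[15,18],[24,0]]
[[15,18],[24,0],[29,18],[32,0]]
[[15,18],[24,0],[29,18],[32,0],[37,18],[48,0]]
[[15,18],[24,0],[29,18],[32,0],[37,18],[48,17],[50,0]]
[[9,3],[15,18],[24,0],[29,18],[32,0],[37,18],[48,17],[50,0]]
[[9,3],[15,18],[24,0],[29,18],[32,0],[37,18],[48,17],[50,0]]
[[9,3],[15,18],[24,11],[29,18],[32,0],[37,18],[48,17],[50,0]]
[[9,3],[15,18],[24,11],[29,18],[32,0],[37,18],[48,17],[50,0]]
[[9,3],[15,18],[24,11],[29,18],[32,0],[37,18],[48,17],[50,0]]
[[9,3],[15,18],[24,11],[29,18],[32,0],[37,18],[48,17],[50,0]]
[[9,3],[15,18],[24,11],[29,18],[32,0],[37,18],[48,17],[50,0]]
[[9,3],[12,15],[15,18],[24,15],[25,11],[29,18],[32,0],[37,18],[48,17],[50,0]]
[[9,3],[12,15],[15,18],[24,15],[25,11],[29,18],[32,0],[37,18],[48,17],[50,0]]
[[9,3],[12,15],[15,18],[24,15],[25,11],[29,18],[32,4],[37,18],[48,17],[50,0]]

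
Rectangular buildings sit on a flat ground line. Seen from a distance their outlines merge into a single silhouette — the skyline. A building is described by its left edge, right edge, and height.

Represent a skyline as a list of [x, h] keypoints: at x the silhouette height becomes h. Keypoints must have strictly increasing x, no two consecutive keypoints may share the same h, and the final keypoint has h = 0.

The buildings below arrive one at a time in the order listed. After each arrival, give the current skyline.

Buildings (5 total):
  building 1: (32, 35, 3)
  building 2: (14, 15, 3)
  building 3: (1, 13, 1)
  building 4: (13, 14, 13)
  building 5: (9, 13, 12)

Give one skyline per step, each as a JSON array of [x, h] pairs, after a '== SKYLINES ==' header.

== SKYLINES ==
[[32,3],[35,0]]
[[14,3],[15,0],[32,3],[35,0]]
[[1,1],[13,0],[14,3],[15,0],[32,3],[35,0]]
[[1,1],[13,13],[14,3],[15,0],[32,3],[35,0]]
[[1,1],[9,12],[13,13],[14,3],[15,0],[32,3],[35,0]]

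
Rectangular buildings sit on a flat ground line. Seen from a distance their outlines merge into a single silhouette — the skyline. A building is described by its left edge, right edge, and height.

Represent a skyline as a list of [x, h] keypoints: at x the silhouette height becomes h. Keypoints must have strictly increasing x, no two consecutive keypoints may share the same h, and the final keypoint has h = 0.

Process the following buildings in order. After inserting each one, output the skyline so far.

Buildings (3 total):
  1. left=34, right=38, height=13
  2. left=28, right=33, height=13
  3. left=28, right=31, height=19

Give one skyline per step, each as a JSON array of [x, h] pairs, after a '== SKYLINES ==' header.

== SKYLINES ==
[[34,13],[38,0]]
[[28,13],[33,0],[34,13],[38,0]]
[[28,19],[31,13],[33,0],[34,13],[38,0]]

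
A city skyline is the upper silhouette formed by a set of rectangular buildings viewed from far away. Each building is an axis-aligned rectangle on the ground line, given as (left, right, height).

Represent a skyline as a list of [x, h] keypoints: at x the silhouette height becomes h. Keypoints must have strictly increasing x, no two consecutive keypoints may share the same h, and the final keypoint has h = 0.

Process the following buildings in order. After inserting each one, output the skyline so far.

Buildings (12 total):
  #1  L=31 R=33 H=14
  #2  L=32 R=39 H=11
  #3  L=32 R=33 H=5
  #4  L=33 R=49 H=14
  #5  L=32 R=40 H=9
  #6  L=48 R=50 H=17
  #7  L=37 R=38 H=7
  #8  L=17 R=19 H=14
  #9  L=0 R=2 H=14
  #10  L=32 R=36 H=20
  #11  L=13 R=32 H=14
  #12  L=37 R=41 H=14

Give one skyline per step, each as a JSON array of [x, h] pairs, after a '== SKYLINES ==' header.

== SKYLINES ==
[[31,14],[33,0]]
[[31,14],[33,11],[39,0]]
[[31,14],[33,11],[39,0]]
[[31,14],[49,0]]
[[31,14],[49,0]]
[[31,14],[48,17],[50,0]]
[[31,14],[48,17],[50,0]]
[[17,14],[19,0],[31,14],[48,17],[50,0]]
[[0,14],[2,0],[17,14],[19,0],[31,14],[48,17],[50,0]]
[[0,14],[2,0],[17,14],[19,0],[31,14],[32,20],[36,14],[48,17],[50,0]]
[[0,14],[2,0],[13,14],[32,20],[36,14],[48,17],[50,0]]
[[0,14],[2,0],[13,14],[32,20],[36,14],[48,17],[50,0]]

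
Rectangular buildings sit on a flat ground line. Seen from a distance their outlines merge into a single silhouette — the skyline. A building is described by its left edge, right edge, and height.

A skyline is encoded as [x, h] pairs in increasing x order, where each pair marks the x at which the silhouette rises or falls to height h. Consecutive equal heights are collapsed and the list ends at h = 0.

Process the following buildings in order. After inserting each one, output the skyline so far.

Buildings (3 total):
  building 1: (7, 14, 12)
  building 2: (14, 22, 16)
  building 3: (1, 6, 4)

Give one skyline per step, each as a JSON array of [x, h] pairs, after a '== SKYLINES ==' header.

== SKYLINES ==
[[7,12],[14,0]]
[[7,12],[14,16],[22,0]]
[[1,4],[6,0],[7,12],[14,16],[22,0]]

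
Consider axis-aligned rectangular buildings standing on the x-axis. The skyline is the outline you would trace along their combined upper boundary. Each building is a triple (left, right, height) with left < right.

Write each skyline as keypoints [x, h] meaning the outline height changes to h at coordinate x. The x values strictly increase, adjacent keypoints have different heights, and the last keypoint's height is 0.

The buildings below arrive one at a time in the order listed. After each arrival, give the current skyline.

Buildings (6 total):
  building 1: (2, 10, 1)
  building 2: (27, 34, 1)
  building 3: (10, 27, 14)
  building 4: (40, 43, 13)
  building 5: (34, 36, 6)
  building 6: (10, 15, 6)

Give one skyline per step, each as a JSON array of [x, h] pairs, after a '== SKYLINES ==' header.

== SKYLINES ==
[[2,1],[10,0]]
[[2,1],[10,0],[27,1],[34,0]]
[[2,1],[10,14],[27,1],[34,0]]
[[2,1],[10,14],[27,1],[34,0],[40,13],[43,0]]
[[2,1],[10,14],[27,1],[34,6],[36,0],[40,13],[43,0]]
[[2,1],[10,14],[27,1],[34,6],[36,0],[40,13],[43,0]]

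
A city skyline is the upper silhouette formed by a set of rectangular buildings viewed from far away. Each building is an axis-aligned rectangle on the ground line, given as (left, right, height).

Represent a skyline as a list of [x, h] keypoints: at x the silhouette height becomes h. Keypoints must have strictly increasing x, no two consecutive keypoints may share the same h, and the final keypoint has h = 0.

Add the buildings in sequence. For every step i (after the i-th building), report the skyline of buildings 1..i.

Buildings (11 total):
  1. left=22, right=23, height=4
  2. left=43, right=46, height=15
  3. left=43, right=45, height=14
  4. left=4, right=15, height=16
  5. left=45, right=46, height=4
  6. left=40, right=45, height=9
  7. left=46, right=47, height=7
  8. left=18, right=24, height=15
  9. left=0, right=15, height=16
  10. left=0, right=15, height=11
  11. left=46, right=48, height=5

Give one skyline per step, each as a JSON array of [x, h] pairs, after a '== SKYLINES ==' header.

== SKYLINES ==
[[22,4],[23,0]]
[[22,4],[23,0],[43,15],[46,0]]
[[22,4],[23,0],[43,15],[46,0]]
[[4,16],[15,0],[22,4],[23,0],[43,15],[46,0]]
[[4,16],[15,0],[22,4],[23,0],[43,15],[46,0]]
[[4,16],[15,0],[22,4],[23,0],[40,9],[43,15],[46,0]]
[[4,16],[15,0],[22,4],[23,0],[40,9],[43,15],[46,7],[47,0]]
[[4,16],[15,0],[18,15],[24,0],[40,9],[43,15],[46,7],[47,0]]
[[0,16],[15,0],[18,15],[24,0],[40,9],[43,15],[46,7],[47,0]]
[[0,16],[15,0],[18,15],[24,0],[40,9],[43,15],[46,7],[47,0]]
[[0,16],[15,0],[18,15],[24,0],[40,9],[43,15],[46,7],[47,5],[48,0]]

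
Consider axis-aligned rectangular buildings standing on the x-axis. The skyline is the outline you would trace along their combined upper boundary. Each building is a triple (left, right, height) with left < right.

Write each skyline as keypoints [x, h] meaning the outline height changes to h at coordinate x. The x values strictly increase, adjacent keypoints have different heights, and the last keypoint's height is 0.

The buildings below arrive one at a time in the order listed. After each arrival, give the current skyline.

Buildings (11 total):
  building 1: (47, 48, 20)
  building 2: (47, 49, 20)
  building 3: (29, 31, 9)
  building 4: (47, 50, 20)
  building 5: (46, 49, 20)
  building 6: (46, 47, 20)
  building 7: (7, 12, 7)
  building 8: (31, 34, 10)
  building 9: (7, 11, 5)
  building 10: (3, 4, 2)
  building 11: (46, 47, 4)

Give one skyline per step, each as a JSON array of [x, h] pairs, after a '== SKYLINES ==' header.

== SKYLINES ==
[[47,20],[48,0]]
[[47,20],[49,0]]
[[29,9],[31,0],[47,20],[49,0]]
[[29,9],[31,0],[47,20],[50,0]]
[[29,9],[31,0],[46,20],[50,0]]
[[29,9],[31,0],[46,20],[50,0]]
[[7,7],[12,0],[29,9],[31,0],[46,20],[50,0]]
[[7,7],[12,0],[29,9],[31,10],[34,0],[46,20],[50,0]]
[[7,7],[12,0],[29,9],[31,10],[34,0],[46,20],[50,0]]
[[3,2],[4,0],[7,7],[12,0],[29,9],[31,10],[34,0],[46,20],[50,0]]
[[3,2],[4,0],[7,7],[12,0],[29,9],[31,10],[34,0],[46,20],[50,0]]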